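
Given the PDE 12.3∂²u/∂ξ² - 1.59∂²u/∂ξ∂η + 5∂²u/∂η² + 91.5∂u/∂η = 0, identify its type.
The second-order coefficients are A = 12.3, B = -1.59, C = 5. Since B² - 4AC = -243.4719 < 0, this is an elliptic PDE.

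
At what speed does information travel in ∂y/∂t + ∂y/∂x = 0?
Speed = 1. Information travels along x - 1t = const (rightward).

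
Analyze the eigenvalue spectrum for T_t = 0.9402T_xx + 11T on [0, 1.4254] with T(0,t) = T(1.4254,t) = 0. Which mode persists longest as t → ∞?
Eigenvalues: λₙ = 0.9402n²π²/1.4254² - 11.
First three modes:
  n=1: λ₁ = 0.9402π²/1.4254² - 11 ≈ -6.433
  n=2: λ₂ = 3.7608π²/1.4254² - 11 ≈ 7.269
  n=3: λ₃ = 8.4618π²/1.4254² - 11 ≈ 30.104
Since 0.9402π²/1.4254² ≈ 4.567 < 11, λ₁ < 0.
The n=1 mode grows fastest (−λₙ is largest for n=1) → dominates.
Asymptotic: T ~ c₁ sin(πx/1.4254) e^{6.433t} (exponential growth at rate −λ₁ ≈ 6.433).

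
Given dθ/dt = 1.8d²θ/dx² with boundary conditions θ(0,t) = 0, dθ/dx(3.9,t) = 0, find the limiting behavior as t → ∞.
θ → 0. Heat escapes through the Dirichlet boundary.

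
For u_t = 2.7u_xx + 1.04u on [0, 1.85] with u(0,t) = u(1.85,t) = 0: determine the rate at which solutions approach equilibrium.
Eigenvalues: λₙ = 2.7n²π²/1.85² - 1.04.
First three modes:
  n=1: λ₁ = 2.7π²/1.85² - 1.04 ≈ 6.746
  n=2: λ₂ = 10.8π²/1.85² - 1.04 ≈ 30.104
  n=3: λ₃ = 24.3π²/1.85² - 1.04 ≈ 69.035
Since 2.7π²/1.85² ≈ 7.786 > 1.04, all λₙ > 0.
The n=1 mode decays slowest → dominates as t → ∞.
Asymptotic: u ~ c₁ sin(πx/1.85) e^{-λ₁t} with decay rate λ₁ ≈ 6.746.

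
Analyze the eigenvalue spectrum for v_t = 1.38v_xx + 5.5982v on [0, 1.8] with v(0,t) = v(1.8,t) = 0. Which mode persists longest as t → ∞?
Eigenvalues: λₙ = 1.38n²π²/1.8² - 5.5982.
First three modes:
  n=1: λ₁ = 1.38π²/1.8² - 5.5982 ≈ -1.394
  n=2: λ₂ = 5.52π²/1.8² - 5.5982 ≈ 11.217
  n=3: λ₃ = 12.42π²/1.8² - 5.5982 ≈ 32.235
Since 1.38π²/1.8² ≈ 4.204 < 5.5982, λ₁ < 0.
The n=1 mode grows fastest (−λₙ is largest for n=1) → dominates.
Asymptotic: v ~ c₁ sin(πx/1.8) e^{1.394t} (exponential growth at rate −λ₁ ≈ 1.394).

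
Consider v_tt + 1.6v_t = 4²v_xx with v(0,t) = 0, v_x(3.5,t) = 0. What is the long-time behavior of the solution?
As t → ∞, v → 0. Damping (γ=1.6) dissipates energy; oscillations decay exponentially.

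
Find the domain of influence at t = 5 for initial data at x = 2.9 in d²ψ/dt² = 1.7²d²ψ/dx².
Domain of influence: [-5.6, 11.4]. Data at x = 2.9 spreads outward at speed 1.7.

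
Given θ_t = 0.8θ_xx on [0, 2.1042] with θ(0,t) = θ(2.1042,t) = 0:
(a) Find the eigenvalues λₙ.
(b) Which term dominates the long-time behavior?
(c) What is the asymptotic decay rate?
Eigenvalues: λₙ = 0.8n²π²/2.1042².
First three modes:
  n=1: λ₁ = 0.8π²/2.1042² ≈ 1.783
  n=2: λ₂ = 3.2π²/2.1042² ≈ 7.133 (4× faster decay)
  n=3: λ₃ = 7.2π²/2.1042² ≈ 16.049 (9× faster decay)
As t → ∞, higher modes decay exponentially faster. The n=1 mode dominates: θ ~ c₁ sin(πx/2.1042) e^{-λ₁t}.
Decay rate: λ₁ = 0.8π²/2.1042² ≈ 1.783.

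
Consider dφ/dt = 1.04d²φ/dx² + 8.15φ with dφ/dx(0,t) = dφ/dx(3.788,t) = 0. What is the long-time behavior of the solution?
As t → ∞, φ grows unboundedly. With Neumann BCs the constant mode has diffusion eigenvalue 0, so any r > 0 makes it grow like e^(8.15t); solution grows exponentially.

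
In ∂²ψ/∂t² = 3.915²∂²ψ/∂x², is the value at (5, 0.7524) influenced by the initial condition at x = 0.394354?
No. The domain of dependence is [2.054354, 7.945646], and 0.394354 is outside this interval.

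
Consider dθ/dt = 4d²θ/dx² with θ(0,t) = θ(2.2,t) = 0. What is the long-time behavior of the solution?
As t → ∞, θ → 0. Heat diffuses out through both boundaries.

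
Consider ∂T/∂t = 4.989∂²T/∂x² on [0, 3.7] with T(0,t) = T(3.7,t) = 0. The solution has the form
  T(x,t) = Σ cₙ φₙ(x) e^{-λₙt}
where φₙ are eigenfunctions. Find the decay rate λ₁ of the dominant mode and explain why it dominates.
Eigenvalues: λₙ = 4.989n²π²/3.7².
First three modes:
  n=1: λ₁ = 4.989π²/3.7² ≈ 3.597
  n=2: λ₂ = 19.956π²/3.7² ≈ 14.387 (4× faster decay)
  n=3: λ₃ = 44.901π²/3.7² ≈ 32.371 (9× faster decay)
As t → ∞, higher modes decay exponentially faster. The n=1 mode dominates: T ~ c₁ sin(πx/3.7) e^{-λ₁t}.
Decay rate: λ₁ = 4.989π²/3.7² ≈ 3.597.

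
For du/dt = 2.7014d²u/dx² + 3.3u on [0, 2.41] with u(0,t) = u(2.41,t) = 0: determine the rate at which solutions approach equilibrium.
Eigenvalues: λₙ = 2.7014n²π²/2.41² - 3.3.
First three modes:
  n=1: λ₁ = 2.7014π²/2.41² - 3.3 ≈ 1.29
  n=2: λ₂ = 10.8056π²/2.41² - 3.3 ≈ 15.062
  n=3: λ₃ = 24.3126π²/2.41² - 3.3 ≈ 38.014
Since 2.7014π²/2.41² ≈ 4.59 > 3.3, all λₙ > 0.
The n=1 mode decays slowest → dominates as t → ∞.
Asymptotic: u ~ c₁ sin(πx/2.41) e^{-λ₁t} with decay rate λ₁ ≈ 1.29.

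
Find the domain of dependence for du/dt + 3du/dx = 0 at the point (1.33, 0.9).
A single point: x = -1.37. The characteristic through (1.33, 0.9) is x - 3t = const, so x = 1.33 - 3·0.9 = -1.37.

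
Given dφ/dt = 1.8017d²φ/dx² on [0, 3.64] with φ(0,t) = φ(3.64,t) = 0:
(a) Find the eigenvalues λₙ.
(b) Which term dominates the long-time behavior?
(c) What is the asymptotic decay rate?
Eigenvalues: λₙ = 1.8017n²π²/3.64².
First three modes:
  n=1: λ₁ = 1.8017π²/3.64² ≈ 1.342
  n=2: λ₂ = 7.2068π²/3.64² ≈ 5.368 (4× faster decay)
  n=3: λ₃ = 16.2153π²/3.64² ≈ 12.079 (9× faster decay)
As t → ∞, higher modes decay exponentially faster. The n=1 mode dominates: φ ~ c₁ sin(πx/3.64) e^{-λ₁t}.
Decay rate: λ₁ = 1.8017π²/3.64² ≈ 1.342.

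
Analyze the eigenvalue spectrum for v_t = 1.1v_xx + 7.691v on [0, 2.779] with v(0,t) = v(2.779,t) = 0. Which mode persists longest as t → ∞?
Eigenvalues: λₙ = 1.1n²π²/2.779² - 7.691.
First three modes:
  n=1: λ₁ = 1.1π²/2.779² - 7.691 ≈ -6.285
  n=2: λ₂ = 4.4π²/2.779² - 7.691 ≈ -2.068
  n=3: λ₃ = 9.9π²/2.779² - 7.691 ≈ 4.961
Since 1.1π²/2.779² ≈ 1.406 < 7.691, λ₁ < 0.
The n=1 mode grows fastest (−λₙ is largest for n=1) → dominates.
Asymptotic: v ~ c₁ sin(πx/2.779) e^{6.285t} (exponential growth at rate −λ₁ ≈ 6.285).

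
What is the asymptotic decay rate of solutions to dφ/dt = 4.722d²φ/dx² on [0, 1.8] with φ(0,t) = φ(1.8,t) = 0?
Eigenvalues: λₙ = 4.722n²π²/1.8².
First three modes:
  n=1: λ₁ = 4.722π²/1.8² ≈ 14.384
  n=2: λ₂ = 18.888π²/1.8² ≈ 57.536 (4× faster decay)
  n=3: λ₃ = 42.498π²/1.8² ≈ 129.456 (9× faster decay)
As t → ∞, higher modes decay exponentially faster. The n=1 mode dominates: φ ~ c₁ sin(πx/1.8) e^{-λ₁t}.
Decay rate: λ₁ = 4.722π²/1.8² ≈ 14.384.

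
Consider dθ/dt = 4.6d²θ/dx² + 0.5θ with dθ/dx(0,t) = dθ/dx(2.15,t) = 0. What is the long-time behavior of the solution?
As t → ∞, θ grows unboundedly. With Neumann BCs the constant mode has diffusion eigenvalue 0, so any r > 0 makes it grow like e^(0.5t); solution grows exponentially.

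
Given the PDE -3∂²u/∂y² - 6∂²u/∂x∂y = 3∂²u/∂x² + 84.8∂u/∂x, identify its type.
Rewriting in standard form: -3∂²u/∂x² - 6∂²u/∂x∂y - 3∂²u/∂y² - 84.8∂u/∂x = 0. The second-order coefficients are A = -3, B = -6, C = -3. Since B² - 4AC = 0 = 0, this is a parabolic PDE.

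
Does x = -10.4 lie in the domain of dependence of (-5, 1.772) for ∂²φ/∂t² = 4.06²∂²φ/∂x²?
Yes. The domain of dependence is [-12.19432, 2.19432], and -10.4 ∈ [-12.19432, 2.19432].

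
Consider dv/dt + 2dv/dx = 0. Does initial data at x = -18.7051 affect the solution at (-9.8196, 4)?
No. Only data at x = -17.8196 affects (-9.8196, 4). Advection has one-way propagation along characteristics.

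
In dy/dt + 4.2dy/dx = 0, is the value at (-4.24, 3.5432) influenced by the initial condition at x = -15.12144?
No. Only data at x = -19.12144 affects (-4.24, 3.5432). Advection has one-way propagation along characteristics.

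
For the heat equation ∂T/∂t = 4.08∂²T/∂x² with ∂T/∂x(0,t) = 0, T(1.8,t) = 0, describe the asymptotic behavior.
T → 0. Heat escapes through the Dirichlet boundary.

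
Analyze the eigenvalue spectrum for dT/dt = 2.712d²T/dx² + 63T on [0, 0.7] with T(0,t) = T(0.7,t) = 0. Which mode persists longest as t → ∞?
Eigenvalues: λₙ = 2.712n²π²/0.7² - 63.
First three modes:
  n=1: λ₁ = 2.712π²/0.7² - 63 ≈ -8.375
  n=2: λ₂ = 10.848π²/0.7² - 63 ≈ 155.501
  n=3: λ₃ = 24.408π²/0.7² - 63 ≈ 428.627
Since 2.712π²/0.7² ≈ 54.625 < 63, λ₁ < 0.
The n=1 mode grows fastest (−λₙ is largest for n=1) → dominates.
Asymptotic: T ~ c₁ sin(πx/0.7) e^{8.375t} (exponential growth at rate −λ₁ ≈ 8.375).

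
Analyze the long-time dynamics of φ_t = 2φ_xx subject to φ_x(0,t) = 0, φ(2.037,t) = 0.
Long-time behavior: φ → 0. Heat escapes through the Dirichlet boundary.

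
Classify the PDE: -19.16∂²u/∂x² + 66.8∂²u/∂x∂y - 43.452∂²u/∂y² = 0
A = -19.16, B = 66.8, C = -43.452. Discriminant B² - 4AC = 1132.07872. Since 1132.07872 > 0, hyperbolic.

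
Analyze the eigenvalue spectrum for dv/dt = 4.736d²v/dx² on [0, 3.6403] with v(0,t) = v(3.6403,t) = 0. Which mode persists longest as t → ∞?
Eigenvalues: λₙ = 4.736n²π²/3.6403².
First three modes:
  n=1: λ₁ = 4.736π²/3.6403² ≈ 3.527
  n=2: λ₂ = 18.944π²/3.6403² ≈ 14.109 (4× faster decay)
  n=3: λ₃ = 42.624π²/3.6403² ≈ 31.745 (9× faster decay)
As t → ∞, higher modes decay exponentially faster. The n=1 mode dominates: v ~ c₁ sin(πx/3.6403) e^{-λ₁t}.
Decay rate: λ₁ = 4.736π²/3.6403² ≈ 3.527.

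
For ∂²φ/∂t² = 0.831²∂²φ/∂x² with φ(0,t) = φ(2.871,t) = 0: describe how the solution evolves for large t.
φ oscillates (no decay). Energy is conserved; the solution oscillates indefinitely as standing waves.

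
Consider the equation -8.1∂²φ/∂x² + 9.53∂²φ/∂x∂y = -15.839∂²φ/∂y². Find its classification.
Rewriting in standard form: -8.1∂²φ/∂x² + 9.53∂²φ/∂x∂y + 15.839∂²φ/∂y² = 0. Hyperbolic. (A = -8.1, B = 9.53, C = 15.839 gives B² - 4AC = 604.0045.)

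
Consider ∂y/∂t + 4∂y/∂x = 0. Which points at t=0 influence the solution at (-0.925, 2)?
A single point: x = -8.925. The characteristic through (-0.925, 2) is x - 4t = const, so x = -0.925 - 4·2 = -8.925.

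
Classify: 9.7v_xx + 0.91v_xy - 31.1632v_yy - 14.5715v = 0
Hyperbolic (discriminant = 1209.96026).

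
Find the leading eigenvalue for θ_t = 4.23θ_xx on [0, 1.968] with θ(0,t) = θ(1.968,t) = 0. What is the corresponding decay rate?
Eigenvalues: λₙ = 4.23n²π²/1.968².
First three modes:
  n=1: λ₁ = 4.23π²/1.968² ≈ 10.779
  n=2: λ₂ = 16.92π²/1.968² ≈ 43.117 (4× faster decay)
  n=3: λ₃ = 38.07π²/1.968² ≈ 97.014 (9× faster decay)
As t → ∞, higher modes decay exponentially faster. The n=1 mode dominates: θ ~ c₁ sin(πx/1.968) e^{-λ₁t}.
Decay rate: λ₁ = 4.23π²/1.968² ≈ 10.779.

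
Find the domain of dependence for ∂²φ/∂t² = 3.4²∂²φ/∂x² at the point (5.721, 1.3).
Domain of dependence: [1.301, 10.141]. Signals travel at speed 3.4, so data within |x - 5.721| ≤ 3.4·1.3 = 4.42 can reach the point.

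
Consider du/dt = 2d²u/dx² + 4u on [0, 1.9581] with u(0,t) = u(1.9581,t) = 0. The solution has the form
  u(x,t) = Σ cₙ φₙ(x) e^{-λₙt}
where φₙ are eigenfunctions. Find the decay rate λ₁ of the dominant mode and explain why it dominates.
Eigenvalues: λₙ = 2n²π²/1.9581² - 4.
First three modes:
  n=1: λ₁ = 2π²/1.9581² - 4 ≈ 1.148
  n=2: λ₂ = 8π²/1.9581² - 4 ≈ 16.593
  n=3: λ₃ = 18π²/1.9581² - 4 ≈ 42.334
Since 2π²/1.9581² ≈ 5.148 > 4, all λₙ > 0.
The n=1 mode decays slowest → dominates as t → ∞.
Asymptotic: u ~ c₁ sin(πx/1.9581) e^{-λ₁t} with decay rate λ₁ ≈ 1.148.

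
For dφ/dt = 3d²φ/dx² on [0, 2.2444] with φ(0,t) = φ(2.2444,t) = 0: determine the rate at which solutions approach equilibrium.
Eigenvalues: λₙ = 3n²π²/2.2444².
First three modes:
  n=1: λ₁ = 3π²/2.2444² ≈ 5.878
  n=2: λ₂ = 12π²/2.2444² ≈ 23.512 (4× faster decay)
  n=3: λ₃ = 27π²/2.2444² ≈ 52.901 (9× faster decay)
As t → ∞, higher modes decay exponentially faster. The n=1 mode dominates: φ ~ c₁ sin(πx/2.2444) e^{-λ₁t}.
Decay rate: λ₁ = 3π²/2.2444² ≈ 5.878.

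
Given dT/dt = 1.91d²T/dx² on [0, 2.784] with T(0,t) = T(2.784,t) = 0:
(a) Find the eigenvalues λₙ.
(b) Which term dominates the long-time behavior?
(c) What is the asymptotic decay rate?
Eigenvalues: λₙ = 1.91n²π²/2.784².
First three modes:
  n=1: λ₁ = 1.91π²/2.784² ≈ 2.432
  n=2: λ₂ = 7.64π²/2.784² ≈ 9.729 (4× faster decay)
  n=3: λ₃ = 17.19π²/2.784² ≈ 21.89 (9× faster decay)
As t → ∞, higher modes decay exponentially faster. The n=1 mode dominates: T ~ c₁ sin(πx/2.784) e^{-λ₁t}.
Decay rate: λ₁ = 1.91π²/2.784² ≈ 2.432.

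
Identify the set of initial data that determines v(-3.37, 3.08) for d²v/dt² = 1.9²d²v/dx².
Domain of dependence: [-9.222, 2.482]. Signals travel at speed 1.9, so data within |x - -3.37| ≤ 1.9·3.08 = 5.852 can reach the point.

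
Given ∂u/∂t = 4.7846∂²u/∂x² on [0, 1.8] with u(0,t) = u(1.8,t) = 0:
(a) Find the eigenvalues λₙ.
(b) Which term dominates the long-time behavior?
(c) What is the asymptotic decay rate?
Eigenvalues: λₙ = 4.7846n²π²/1.8².
First three modes:
  n=1: λ₁ = 4.7846π²/1.8² ≈ 14.575
  n=2: λ₂ = 19.1384π²/1.8² ≈ 58.299 (4× faster decay)
  n=3: λ₃ = 43.0614π²/1.8² ≈ 131.173 (9× faster decay)
As t → ∞, higher modes decay exponentially faster. The n=1 mode dominates: u ~ c₁ sin(πx/1.8) e^{-λ₁t}.
Decay rate: λ₁ = 4.7846π²/1.8² ≈ 14.575.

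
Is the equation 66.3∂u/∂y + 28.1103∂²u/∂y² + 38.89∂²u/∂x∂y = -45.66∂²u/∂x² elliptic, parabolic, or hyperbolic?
Rewriting in standard form: 45.66∂²u/∂x² + 38.89∂²u/∂x∂y + 28.1103∂²u/∂y² + 66.3∂u/∂y = 0. Computing B² - 4AC with A = 45.66, B = 38.89, C = 28.1103: discriminant = -3621.633092 (negative). Answer: elliptic.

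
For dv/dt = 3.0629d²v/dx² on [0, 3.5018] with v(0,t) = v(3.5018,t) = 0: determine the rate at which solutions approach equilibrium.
Eigenvalues: λₙ = 3.0629n²π²/3.5018².
First three modes:
  n=1: λ₁ = 3.0629π²/3.5018² ≈ 2.465
  n=2: λ₂ = 12.2516π²/3.5018² ≈ 9.861 (4× faster decay)
  n=3: λ₃ = 27.5661π²/3.5018² ≈ 22.187 (9× faster decay)
As t → ∞, higher modes decay exponentially faster. The n=1 mode dominates: v ~ c₁ sin(πx/3.5018) e^{-λ₁t}.
Decay rate: λ₁ = 3.0629π²/3.5018² ≈ 2.465.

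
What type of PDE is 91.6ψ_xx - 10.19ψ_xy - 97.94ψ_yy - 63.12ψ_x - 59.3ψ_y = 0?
With A = 91.6, B = -10.19, C = -97.94, the discriminant is 35989.0521. This is a hyperbolic PDE.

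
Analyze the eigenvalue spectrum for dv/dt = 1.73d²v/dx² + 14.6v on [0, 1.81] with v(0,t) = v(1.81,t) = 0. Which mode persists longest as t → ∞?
Eigenvalues: λₙ = 1.73n²π²/1.81² - 14.6.
First three modes:
  n=1: λ₁ = 1.73π²/1.81² - 14.6 ≈ -9.388
  n=2: λ₂ = 6.92π²/1.81² - 14.6 ≈ 6.247
  n=3: λ₃ = 15.57π²/1.81² - 14.6 ≈ 32.306
Since 1.73π²/1.81² ≈ 5.212 < 14.6, λ₁ < 0.
The n=1 mode grows fastest (−λₙ is largest for n=1) → dominates.
Asymptotic: v ~ c₁ sin(πx/1.81) e^{9.388t} (exponential growth at rate −λ₁ ≈ 9.388).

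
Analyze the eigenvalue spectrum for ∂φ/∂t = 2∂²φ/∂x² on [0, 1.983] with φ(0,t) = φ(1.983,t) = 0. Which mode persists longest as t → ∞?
Eigenvalues: λₙ = 2n²π²/1.983².
First three modes:
  n=1: λ₁ = 2π²/1.983² ≈ 5.02
  n=2: λ₂ = 8π²/1.983² ≈ 20.079 (4× faster decay)
  n=3: λ₃ = 18π²/1.983² ≈ 45.178 (9× faster decay)
As t → ∞, higher modes decay exponentially faster. The n=1 mode dominates: φ ~ c₁ sin(πx/1.983) e^{-λ₁t}.
Decay rate: λ₁ = 2π²/1.983² ≈ 5.02.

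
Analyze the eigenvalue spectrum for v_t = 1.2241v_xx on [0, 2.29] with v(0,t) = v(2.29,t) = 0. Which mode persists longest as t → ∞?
Eigenvalues: λₙ = 1.2241n²π²/2.29².
First three modes:
  n=1: λ₁ = 1.2241π²/2.29² ≈ 2.304
  n=2: λ₂ = 4.8964π²/2.29² ≈ 9.215 (4× faster decay)
  n=3: λ₃ = 11.0169π²/2.29² ≈ 20.734 (9× faster decay)
As t → ∞, higher modes decay exponentially faster. The n=1 mode dominates: v ~ c₁ sin(πx/2.29) e^{-λ₁t}.
Decay rate: λ₁ = 1.2241π²/2.29² ≈ 2.304.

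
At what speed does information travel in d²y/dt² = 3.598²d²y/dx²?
Speed = 3.598. Information travels along characteristics x = x₀ ± 3.598t.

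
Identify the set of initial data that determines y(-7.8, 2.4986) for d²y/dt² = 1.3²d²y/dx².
Domain of dependence: [-11.04818, -4.55182]. Signals travel at speed 1.3, so data within |x - -7.8| ≤ 1.3·2.4986 = 3.24818 can reach the point.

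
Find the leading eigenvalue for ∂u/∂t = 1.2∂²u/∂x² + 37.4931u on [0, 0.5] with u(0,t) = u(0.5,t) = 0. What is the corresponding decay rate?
Eigenvalues: λₙ = 1.2n²π²/0.5² - 37.4931.
First three modes:
  n=1: λ₁ = 1.2π²/0.5² - 37.4931 ≈ 9.881
  n=2: λ₂ = 4.8π²/0.5² - 37.4931 ≈ 152.003
  n=3: λ₃ = 10.8π²/0.5² - 37.4931 ≈ 388.874
Since 1.2π²/0.5² ≈ 47.374 > 37.4931, all λₙ > 0.
The n=1 mode decays slowest → dominates as t → ∞.
Asymptotic: u ~ c₁ sin(πx/0.5) e^{-λ₁t} with decay rate λ₁ ≈ 9.881.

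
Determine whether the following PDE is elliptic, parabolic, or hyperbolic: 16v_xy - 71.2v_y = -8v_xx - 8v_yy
Rewriting in standard form: 8v_xx + 16v_xy + 8v_yy - 71.2v_y = 0. Coefficients: A = 8, B = 16, C = 8. B² - 4AC = 0, which is zero, so the equation is parabolic.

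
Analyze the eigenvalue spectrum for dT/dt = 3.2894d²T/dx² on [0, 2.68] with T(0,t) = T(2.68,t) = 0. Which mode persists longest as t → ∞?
Eigenvalues: λₙ = 3.2894n²π²/2.68².
First three modes:
  n=1: λ₁ = 3.2894π²/2.68² ≈ 4.52
  n=2: λ₂ = 13.1576π²/2.68² ≈ 18.08 (4× faster decay)
  n=3: λ₃ = 29.6046π²/2.68² ≈ 40.681 (9× faster decay)
As t → ∞, higher modes decay exponentially faster. The n=1 mode dominates: T ~ c₁ sin(πx/2.68) e^{-λ₁t}.
Decay rate: λ₁ = 3.2894π²/2.68² ≈ 4.52.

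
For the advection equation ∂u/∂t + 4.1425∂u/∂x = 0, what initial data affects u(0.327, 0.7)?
A single point: x = -2.57275. The characteristic through (0.327, 0.7) is x - 4.1425t = const, so x = 0.327 - 4.1425·0.7 = -2.57275.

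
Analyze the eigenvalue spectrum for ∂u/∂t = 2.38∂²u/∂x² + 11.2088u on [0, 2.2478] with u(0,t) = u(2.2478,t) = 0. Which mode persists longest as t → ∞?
Eigenvalues: λₙ = 2.38n²π²/2.2478² - 11.2088.
First three modes:
  n=1: λ₁ = 2.38π²/2.2478² - 11.2088 ≈ -6.56
  n=2: λ₂ = 9.52π²/2.2478² - 11.2088 ≈ 7.387
  n=3: λ₃ = 21.42π²/2.2478² - 11.2088 ≈ 30.632
Since 2.38π²/2.2478² ≈ 4.649 < 11.2088, λ₁ < 0.
The n=1 mode grows fastest (−λₙ is largest for n=1) → dominates.
Asymptotic: u ~ c₁ sin(πx/2.2478) e^{6.56t} (exponential growth at rate −λ₁ ≈ 6.56).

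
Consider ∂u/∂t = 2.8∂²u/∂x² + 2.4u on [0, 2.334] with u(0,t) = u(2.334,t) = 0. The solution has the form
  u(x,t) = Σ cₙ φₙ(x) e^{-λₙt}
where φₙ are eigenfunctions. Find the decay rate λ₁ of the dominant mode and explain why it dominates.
Eigenvalues: λₙ = 2.8n²π²/2.334² - 2.4.
First three modes:
  n=1: λ₁ = 2.8π²/2.334² - 2.4 ≈ 2.673
  n=2: λ₂ = 11.2π²/2.334² - 2.4 ≈ 17.892
  n=3: λ₃ = 25.2π²/2.334² - 2.4 ≈ 43.256
Since 2.8π²/2.334² ≈ 5.073 > 2.4, all λₙ > 0.
The n=1 mode decays slowest → dominates as t → ∞.
Asymptotic: u ~ c₁ sin(πx/2.334) e^{-λ₁t} with decay rate λ₁ ≈ 2.673.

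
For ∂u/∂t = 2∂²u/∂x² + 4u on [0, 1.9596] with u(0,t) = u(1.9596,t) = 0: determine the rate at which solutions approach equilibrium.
Eigenvalues: λₙ = 2n²π²/1.9596² - 4.
First three modes:
  n=1: λ₁ = 2π²/1.9596² - 4 ≈ 1.14
  n=2: λ₂ = 8π²/1.9596² - 4 ≈ 16.562
  n=3: λ₃ = 18π²/1.9596² - 4 ≈ 42.263
Since 2π²/1.9596² ≈ 5.14 > 4, all λₙ > 0.
The n=1 mode decays slowest → dominates as t → ∞.
Asymptotic: u ~ c₁ sin(πx/1.9596) e^{-λ₁t} with decay rate λ₁ ≈ 1.14.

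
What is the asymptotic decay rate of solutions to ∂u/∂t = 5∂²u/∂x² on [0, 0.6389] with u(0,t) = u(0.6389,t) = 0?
Eigenvalues: λₙ = 5n²π²/0.6389².
First three modes:
  n=1: λ₁ = 5π²/0.6389² ≈ 120.894
  n=2: λ₂ = 20π²/0.6389² ≈ 483.575 (4× faster decay)
  n=3: λ₃ = 45π²/0.6389² ≈ 1088.044 (9× faster decay)
As t → ∞, higher modes decay exponentially faster. The n=1 mode dominates: u ~ c₁ sin(πx/0.6389) e^{-λ₁t}.
Decay rate: λ₁ = 5π²/0.6389² ≈ 120.894.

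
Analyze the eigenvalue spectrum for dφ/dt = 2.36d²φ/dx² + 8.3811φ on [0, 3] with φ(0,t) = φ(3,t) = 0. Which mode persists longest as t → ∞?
Eigenvalues: λₙ = 2.36n²π²/3² - 8.3811.
First three modes:
  n=1: λ₁ = 2.36π²/3² - 8.3811 ≈ -5.793
  n=2: λ₂ = 9.44π²/3² - 8.3811 ≈ 1.971
  n=3: λ₃ = 21.24π²/3² - 8.3811 ≈ 14.911
Since 2.36π²/3² ≈ 2.588 < 8.3811, λ₁ < 0.
The n=1 mode grows fastest (−λₙ is largest for n=1) → dominates.
Asymptotic: φ ~ c₁ sin(πx/3) e^{5.793t} (exponential growth at rate −λ₁ ≈ 5.793).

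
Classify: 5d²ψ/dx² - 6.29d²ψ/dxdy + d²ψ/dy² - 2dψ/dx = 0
Hyperbolic (discriminant = 19.5641).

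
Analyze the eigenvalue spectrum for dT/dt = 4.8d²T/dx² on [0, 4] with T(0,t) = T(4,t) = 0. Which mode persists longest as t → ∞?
Eigenvalues: λₙ = 4.8n²π²/4².
First three modes:
  n=1: λ₁ = 4.8π²/4² ≈ 2.961
  n=2: λ₂ = 19.2π²/4² ≈ 11.844 (4× faster decay)
  n=3: λ₃ = 43.2π²/4² ≈ 26.648 (9× faster decay)
As t → ∞, higher modes decay exponentially faster. The n=1 mode dominates: T ~ c₁ sin(πx/4) e^{-λ₁t}.
Decay rate: λ₁ = 4.8π²/4² ≈ 2.961.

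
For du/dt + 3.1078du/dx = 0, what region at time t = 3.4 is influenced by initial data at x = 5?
At x = 15.56652. The characteristic carries data from (5, 0) to (15.56652, 3.4).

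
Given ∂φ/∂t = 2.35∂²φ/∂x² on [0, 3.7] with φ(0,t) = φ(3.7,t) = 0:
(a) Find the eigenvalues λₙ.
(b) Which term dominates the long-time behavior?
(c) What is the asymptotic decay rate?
Eigenvalues: λₙ = 2.35n²π²/3.7².
First three modes:
  n=1: λ₁ = 2.35π²/3.7² ≈ 1.694
  n=2: λ₂ = 9.4π²/3.7² ≈ 6.777 (4× faster decay)
  n=3: λ₃ = 21.15π²/3.7² ≈ 15.248 (9× faster decay)
As t → ∞, higher modes decay exponentially faster. The n=1 mode dominates: φ ~ c₁ sin(πx/3.7) e^{-λ₁t}.
Decay rate: λ₁ = 2.35π²/3.7² ≈ 1.694.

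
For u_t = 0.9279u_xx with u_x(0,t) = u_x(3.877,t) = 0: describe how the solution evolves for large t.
u → constant (steady state). Heat is conserved (no flux at boundaries); solution approaches the spatial average.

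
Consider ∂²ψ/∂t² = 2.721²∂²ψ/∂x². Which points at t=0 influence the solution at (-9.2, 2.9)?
Domain of dependence: [-17.0909, -1.3091]. Signals travel at speed 2.721, so data within |x - -9.2| ≤ 2.721·2.9 = 7.8909 can reach the point.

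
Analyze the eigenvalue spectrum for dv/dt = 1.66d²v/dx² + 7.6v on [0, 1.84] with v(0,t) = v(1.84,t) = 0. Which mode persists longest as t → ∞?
Eigenvalues: λₙ = 1.66n²π²/1.84² - 7.6.
First three modes:
  n=1: λ₁ = 1.66π²/1.84² - 7.6 ≈ -2.761
  n=2: λ₂ = 6.64π²/1.84² - 7.6 ≈ 11.757
  n=3: λ₃ = 14.94π²/1.84² - 7.6 ≈ 35.953
Since 1.66π²/1.84² ≈ 4.839 < 7.6, λ₁ < 0.
The n=1 mode grows fastest (−λₙ is largest for n=1) → dominates.
Asymptotic: v ~ c₁ sin(πx/1.84) e^{2.761t} (exponential growth at rate −λ₁ ≈ 2.761).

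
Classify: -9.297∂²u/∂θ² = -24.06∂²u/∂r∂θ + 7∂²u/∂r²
Rewriting in standard form: -7∂²u/∂r² + 24.06∂²u/∂r∂θ - 9.297∂²u/∂θ² = 0. Hyperbolic (discriminant = 318.5676).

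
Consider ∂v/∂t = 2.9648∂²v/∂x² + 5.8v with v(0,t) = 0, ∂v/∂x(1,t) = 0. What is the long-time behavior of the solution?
As t → ∞, v → 0. Diffusion dominates reaction (r=5.8 < κπ²/(4L²)≈7.32); solution decays.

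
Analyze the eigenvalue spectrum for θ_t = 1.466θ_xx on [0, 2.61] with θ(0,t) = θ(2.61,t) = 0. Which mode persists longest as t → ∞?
Eigenvalues: λₙ = 1.466n²π²/2.61².
First three modes:
  n=1: λ₁ = 1.466π²/2.61² ≈ 2.124
  n=2: λ₂ = 5.864π²/2.61² ≈ 8.496 (4× faster decay)
  n=3: λ₃ = 13.194π²/2.61² ≈ 19.116 (9× faster decay)
As t → ∞, higher modes decay exponentially faster. The n=1 mode dominates: θ ~ c₁ sin(πx/2.61) e^{-λ₁t}.
Decay rate: λ₁ = 1.466π²/2.61² ≈ 2.124.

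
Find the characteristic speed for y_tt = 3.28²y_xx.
Speed = 3.28. Information travels along characteristics x = x₀ ± 3.28t.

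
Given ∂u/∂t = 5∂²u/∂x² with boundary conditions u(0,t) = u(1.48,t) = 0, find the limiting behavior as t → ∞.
u → 0. Heat diffuses out through both boundaries.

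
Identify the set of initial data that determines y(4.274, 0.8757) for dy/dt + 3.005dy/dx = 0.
A single point: x = 1.6425215. The characteristic through (4.274, 0.8757) is x - 3.005t = const, so x = 4.274 - 3.005·0.8757 = 1.6425215.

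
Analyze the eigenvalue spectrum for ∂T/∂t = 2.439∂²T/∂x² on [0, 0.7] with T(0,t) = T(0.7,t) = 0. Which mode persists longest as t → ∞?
Eigenvalues: λₙ = 2.439n²π²/0.7².
First three modes:
  n=1: λ₁ = 2.439π²/0.7² ≈ 49.126
  n=2: λ₂ = 9.756π²/0.7² ≈ 196.506 (4× faster decay)
  n=3: λ₃ = 21.951π²/0.7² ≈ 442.138 (9× faster decay)
As t → ∞, higher modes decay exponentially faster. The n=1 mode dominates: T ~ c₁ sin(πx/0.7) e^{-λ₁t}.
Decay rate: λ₁ = 2.439π²/0.7² ≈ 49.126.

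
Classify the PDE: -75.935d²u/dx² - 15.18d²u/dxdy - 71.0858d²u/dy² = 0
A = -75.935, B = -15.18, C = -71.0858. Discriminant B² - 4AC = -21361.168492. Since -21361.168492 < 0, elliptic.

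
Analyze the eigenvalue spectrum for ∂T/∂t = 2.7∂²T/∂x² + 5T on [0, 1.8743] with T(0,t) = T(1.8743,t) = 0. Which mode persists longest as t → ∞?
Eigenvalues: λₙ = 2.7n²π²/1.8743² - 5.
First three modes:
  n=1: λ₁ = 2.7π²/1.8743² - 5 ≈ 2.586
  n=2: λ₂ = 10.8π²/1.8743² - 5 ≈ 25.342
  n=3: λ₃ = 24.3π²/1.8743² - 5 ≈ 63.27
Since 2.7π²/1.8743² ≈ 7.586 > 5, all λₙ > 0.
The n=1 mode decays slowest → dominates as t → ∞.
Asymptotic: T ~ c₁ sin(πx/1.8743) e^{-λ₁t} with decay rate λ₁ ≈ 2.586.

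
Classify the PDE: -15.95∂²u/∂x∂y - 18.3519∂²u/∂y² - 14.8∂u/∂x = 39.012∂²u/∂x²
Rewriting in standard form: -39.012∂²u/∂x² - 15.95∂²u/∂x∂y - 18.3519∂²u/∂y² - 14.8∂u/∂x = 0. A = -39.012, B = -15.95, C = -18.3519. Discriminant B² - 4AC = -2609.3747912. Since -2609.3747912 < 0, elliptic.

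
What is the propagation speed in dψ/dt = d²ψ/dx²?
Infinite. The heat equation is parabolic, not hyperbolic, so disturbances propagate instantly.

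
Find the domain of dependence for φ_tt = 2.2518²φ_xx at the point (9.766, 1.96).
Domain of dependence: [5.352472, 14.179528]. Signals travel at speed 2.2518, so data within |x - 9.766| ≤ 2.2518·1.96 = 4.413528 can reach the point.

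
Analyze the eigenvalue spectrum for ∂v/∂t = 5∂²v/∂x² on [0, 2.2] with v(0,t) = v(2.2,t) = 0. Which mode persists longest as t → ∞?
Eigenvalues: λₙ = 5n²π²/2.2².
First three modes:
  n=1: λ₁ = 5π²/2.2² ≈ 10.196
  n=2: λ₂ = 20π²/2.2² ≈ 40.783 (4× faster decay)
  n=3: λ₃ = 45π²/2.2² ≈ 91.763 (9× faster decay)
As t → ∞, higher modes decay exponentially faster. The n=1 mode dominates: v ~ c₁ sin(πx/2.2) e^{-λ₁t}.
Decay rate: λ₁ = 5π²/2.2² ≈ 10.196.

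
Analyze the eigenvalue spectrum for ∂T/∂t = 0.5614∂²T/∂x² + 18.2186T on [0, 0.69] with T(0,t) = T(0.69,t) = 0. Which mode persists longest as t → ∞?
Eigenvalues: λₙ = 0.5614n²π²/0.69² - 18.2186.
First three modes:
  n=1: λ₁ = 0.5614π²/0.69² - 18.2186 ≈ -6.581
  n=2: λ₂ = 2.2456π²/0.69² - 18.2186 ≈ 28.333
  n=3: λ₃ = 5.0526π²/0.69² - 18.2186 ≈ 86.522
Since 0.5614π²/0.69² ≈ 11.638 < 18.2186, λ₁ < 0.
The n=1 mode grows fastest (−λₙ is largest for n=1) → dominates.
Asymptotic: T ~ c₁ sin(πx/0.69) e^{6.581t} (exponential growth at rate −λ₁ ≈ 6.581).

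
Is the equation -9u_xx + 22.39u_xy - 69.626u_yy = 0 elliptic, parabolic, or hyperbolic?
Computing B² - 4AC with A = -9, B = 22.39, C = -69.626: discriminant = -2005.2239 (negative). Answer: elliptic.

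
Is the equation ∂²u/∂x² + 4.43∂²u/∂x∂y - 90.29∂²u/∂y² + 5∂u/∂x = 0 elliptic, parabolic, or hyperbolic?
Computing B² - 4AC with A = 1, B = 4.43, C = -90.29: discriminant = 380.7849 (positive). Answer: hyperbolic.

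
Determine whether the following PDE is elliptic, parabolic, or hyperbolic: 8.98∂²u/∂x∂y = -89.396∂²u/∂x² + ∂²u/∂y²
Rewriting in standard form: 89.396∂²u/∂x² + 8.98∂²u/∂x∂y - ∂²u/∂y² = 0. Coefficients: A = 89.396, B = 8.98, C = -1. B² - 4AC = 438.2244, which is positive, so the equation is hyperbolic.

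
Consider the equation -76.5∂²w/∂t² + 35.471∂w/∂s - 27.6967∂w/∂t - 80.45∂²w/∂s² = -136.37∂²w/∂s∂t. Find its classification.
Rewriting in standard form: -80.45∂²w/∂s² + 136.37∂²w/∂s∂t - 76.5∂²w/∂t² + 35.471∂w/∂s - 27.6967∂w/∂t = 0. Elliptic. (A = -80.45, B = 136.37, C = -76.5 gives B² - 4AC = -6020.9231.)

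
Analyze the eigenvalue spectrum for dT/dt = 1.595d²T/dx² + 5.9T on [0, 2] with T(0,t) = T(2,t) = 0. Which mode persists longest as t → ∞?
Eigenvalues: λₙ = 1.595n²π²/2² - 5.9.
First three modes:
  n=1: λ₁ = 1.595π²/2² - 5.9 ≈ -1.964
  n=2: λ₂ = 6.38π²/2² - 5.9 ≈ 9.842
  n=3: λ₃ = 14.355π²/2² - 5.9 ≈ 29.52
Since 1.595π²/2² ≈ 3.936 < 5.9, λ₁ < 0.
The n=1 mode grows fastest (−λₙ is largest for n=1) → dominates.
Asymptotic: T ~ c₁ sin(πx/2) e^{1.964t} (exponential growth at rate −λ₁ ≈ 1.964).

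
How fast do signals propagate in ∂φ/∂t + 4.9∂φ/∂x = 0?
Speed = 4.9. Information travels along x - 4.9t = const (rightward).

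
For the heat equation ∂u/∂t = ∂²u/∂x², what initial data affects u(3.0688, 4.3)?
The entire real line. The heat equation has infinite propagation speed: any initial disturbance instantly affects all points (though exponentially small far away).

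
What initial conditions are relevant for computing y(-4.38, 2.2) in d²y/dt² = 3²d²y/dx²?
Domain of dependence: [-10.98, 2.22]. Signals travel at speed 3, so data within |x - -4.38| ≤ 3·2.2 = 6.6 can reach the point.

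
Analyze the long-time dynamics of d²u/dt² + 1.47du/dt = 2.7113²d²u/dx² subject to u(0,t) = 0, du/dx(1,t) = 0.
Long-time behavior: u → 0. Damping (γ=1.47) dissipates energy; oscillations decay exponentially.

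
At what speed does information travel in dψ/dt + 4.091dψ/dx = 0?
Speed = 4.091. Information travels along x - 4.091t = const (rightward).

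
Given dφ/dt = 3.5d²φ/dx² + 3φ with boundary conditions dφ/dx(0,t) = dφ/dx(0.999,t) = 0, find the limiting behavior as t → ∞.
φ grows unboundedly. With Neumann BCs the constant mode has diffusion eigenvalue 0, so any r > 0 makes it grow like e^(3t); solution grows exponentially.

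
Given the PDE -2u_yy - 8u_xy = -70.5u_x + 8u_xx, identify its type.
Rewriting in standard form: -8u_xx - 8u_xy - 2u_yy + 70.5u_x = 0. The second-order coefficients are A = -8, B = -8, C = -2. Since B² - 4AC = 0 = 0, this is a parabolic PDE.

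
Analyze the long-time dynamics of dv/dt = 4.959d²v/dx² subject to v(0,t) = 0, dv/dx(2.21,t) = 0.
Long-time behavior: v → 0. Heat escapes through the Dirichlet boundary.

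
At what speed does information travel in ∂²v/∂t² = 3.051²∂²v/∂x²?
Speed = 3.051. Information travels along characteristics x = x₀ ± 3.051t.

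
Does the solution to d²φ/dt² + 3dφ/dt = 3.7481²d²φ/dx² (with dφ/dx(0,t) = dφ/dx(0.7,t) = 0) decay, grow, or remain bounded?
φ → constant (steady state). Damping (γ=3) dissipates the nonconstant modes; with Neumann BCs the spatial average obeys M''+γM'=0 and tends to a finite limit.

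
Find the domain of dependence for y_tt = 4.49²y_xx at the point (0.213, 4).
Domain of dependence: [-17.747, 18.173]. Signals travel at speed 4.49, so data within |x - 0.213| ≤ 4.49·4 = 17.96 can reach the point.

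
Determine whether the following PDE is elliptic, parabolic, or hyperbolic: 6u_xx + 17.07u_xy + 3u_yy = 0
Coefficients: A = 6, B = 17.07, C = 3. B² - 4AC = 219.3849, which is positive, so the equation is hyperbolic.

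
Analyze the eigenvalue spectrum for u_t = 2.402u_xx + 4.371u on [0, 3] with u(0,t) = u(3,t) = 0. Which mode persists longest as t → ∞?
Eigenvalues: λₙ = 2.402n²π²/3² - 4.371.
First three modes:
  n=1: λ₁ = 2.402π²/3² - 4.371 ≈ -1.737
  n=2: λ₂ = 9.608π²/3² - 4.371 ≈ 6.165
  n=3: λ₃ = 21.618π²/3² - 4.371 ≈ 19.336
Since 2.402π²/3² ≈ 2.634 < 4.371, λ₁ < 0.
The n=1 mode grows fastest (−λₙ is largest for n=1) → dominates.
Asymptotic: u ~ c₁ sin(πx/3) e^{1.737t} (exponential growth at rate −λ₁ ≈ 1.737).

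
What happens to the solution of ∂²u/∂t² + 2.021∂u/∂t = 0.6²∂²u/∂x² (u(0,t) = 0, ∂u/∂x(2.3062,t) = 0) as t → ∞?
u → 0. Damping (γ=2.021) dissipates energy; oscillations decay exponentially.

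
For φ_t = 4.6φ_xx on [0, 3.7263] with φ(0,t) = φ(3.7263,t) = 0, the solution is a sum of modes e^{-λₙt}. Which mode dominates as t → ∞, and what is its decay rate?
Eigenvalues: λₙ = 4.6n²π²/3.7263².
First three modes:
  n=1: λ₁ = 4.6π²/3.7263² ≈ 3.27
  n=2: λ₂ = 18.4π²/3.7263² ≈ 13.079 (4× faster decay)
  n=3: λ₃ = 41.4π²/3.7263² ≈ 29.427 (9× faster decay)
As t → ∞, higher modes decay exponentially faster. The n=1 mode dominates: φ ~ c₁ sin(πx/3.7263) e^{-λ₁t}.
Decay rate: λ₁ = 4.6π²/3.7263² ≈ 3.27.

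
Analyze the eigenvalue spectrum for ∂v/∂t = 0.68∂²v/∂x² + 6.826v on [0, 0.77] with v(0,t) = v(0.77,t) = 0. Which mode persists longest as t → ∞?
Eigenvalues: λₙ = 0.68n²π²/0.77² - 6.826.
First three modes:
  n=1: λ₁ = 0.68π²/0.77² - 6.826 ≈ 4.493
  n=2: λ₂ = 2.72π²/0.77² - 6.826 ≈ 38.452
  n=3: λ₃ = 6.12π²/0.77² - 6.826 ≈ 95.049
Since 0.68π²/0.77² ≈ 11.319 > 6.826, all λₙ > 0.
The n=1 mode decays slowest → dominates as t → ∞.
Asymptotic: v ~ c₁ sin(πx/0.77) e^{-λ₁t} with decay rate λ₁ ≈ 4.493.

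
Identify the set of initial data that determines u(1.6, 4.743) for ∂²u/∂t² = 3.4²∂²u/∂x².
Domain of dependence: [-14.5262, 17.7262]. Signals travel at speed 3.4, so data within |x - 1.6| ≤ 3.4·4.743 = 16.1262 can reach the point.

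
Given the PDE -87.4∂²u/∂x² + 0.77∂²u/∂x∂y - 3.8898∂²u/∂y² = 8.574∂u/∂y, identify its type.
Rewriting in standard form: -87.4∂²u/∂x² + 0.77∂²u/∂x∂y - 3.8898∂²u/∂y² - 8.574∂u/∂y = 0. The second-order coefficients are A = -87.4, B = 0.77, C = -3.8898. Since B² - 4AC = -1359.28118 < 0, this is an elliptic PDE.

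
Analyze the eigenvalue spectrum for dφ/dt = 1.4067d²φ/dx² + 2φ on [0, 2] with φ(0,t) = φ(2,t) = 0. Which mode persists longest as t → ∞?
Eigenvalues: λₙ = 1.4067n²π²/2² - 2.
First three modes:
  n=1: λ₁ = 1.4067π²/2² - 2 ≈ 1.471
  n=2: λ₂ = 5.6268π²/2² - 2 ≈ 11.884
  n=3: λ₃ = 12.6603π²/2² - 2 ≈ 29.238
Since 1.4067π²/2² ≈ 3.471 > 2, all λₙ > 0.
The n=1 mode decays slowest → dominates as t → ∞.
Asymptotic: φ ~ c₁ sin(πx/2) e^{-λ₁t} with decay rate λ₁ ≈ 1.471.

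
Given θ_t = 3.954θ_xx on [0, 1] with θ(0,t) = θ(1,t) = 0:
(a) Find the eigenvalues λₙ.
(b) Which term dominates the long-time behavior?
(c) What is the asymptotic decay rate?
Eigenvalues: λₙ = 3.954n²π².
First three modes:
  n=1: λ₁ = 3.954π² ≈ 39.024
  n=2: λ₂ = 15.816π² ≈ 156.098 (4× faster decay)
  n=3: λ₃ = 35.586π² ≈ 351.22 (9× faster decay)
As t → ∞, higher modes decay exponentially faster. The n=1 mode dominates: θ ~ c₁ sin(πx) e^{-λ₁t}.
Decay rate: λ₁ = 3.954π² ≈ 39.024.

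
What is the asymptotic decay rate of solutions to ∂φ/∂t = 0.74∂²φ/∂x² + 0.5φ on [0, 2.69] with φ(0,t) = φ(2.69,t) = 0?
Eigenvalues: λₙ = 0.74n²π²/2.69² - 0.5.
First three modes:
  n=1: λ₁ = 0.74π²/2.69² - 0.5 ≈ 0.509
  n=2: λ₂ = 2.96π²/2.69² - 0.5 ≈ 3.537
  n=3: λ₃ = 6.66π²/2.69² - 0.5 ≈ 8.584
Since 0.74π²/2.69² ≈ 1.009 > 0.5, all λₙ > 0.
The n=1 mode decays slowest → dominates as t → ∞.
Asymptotic: φ ~ c₁ sin(πx/2.69) e^{-λ₁t} with decay rate λ₁ ≈ 0.509.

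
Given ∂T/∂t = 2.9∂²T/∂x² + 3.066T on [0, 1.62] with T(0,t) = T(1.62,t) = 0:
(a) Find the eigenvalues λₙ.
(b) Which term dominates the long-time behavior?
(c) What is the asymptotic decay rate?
Eigenvalues: λₙ = 2.9n²π²/1.62² - 3.066.
First three modes:
  n=1: λ₁ = 2.9π²/1.62² - 3.066 ≈ 7.84
  n=2: λ₂ = 11.6π²/1.62² - 3.066 ≈ 40.558
  n=3: λ₃ = 26.1π²/1.62² - 3.066 ≈ 95.089
Since 2.9π²/1.62² ≈ 10.906 > 3.066, all λₙ > 0.
The n=1 mode decays slowest → dominates as t → ∞.
Asymptotic: T ~ c₁ sin(πx/1.62) e^{-λ₁t} with decay rate λ₁ ≈ 7.84.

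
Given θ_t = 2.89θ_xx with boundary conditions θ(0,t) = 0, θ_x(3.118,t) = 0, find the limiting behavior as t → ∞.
θ → 0. Heat escapes through the Dirichlet boundary.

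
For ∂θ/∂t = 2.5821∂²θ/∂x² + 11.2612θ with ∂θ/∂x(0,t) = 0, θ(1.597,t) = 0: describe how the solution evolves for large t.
θ grows unboundedly. Reaction dominates diffusion (r=11.2612 > κπ²/(4L²)≈2.5); solution grows exponentially.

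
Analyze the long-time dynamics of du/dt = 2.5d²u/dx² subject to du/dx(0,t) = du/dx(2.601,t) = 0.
Long-time behavior: u → constant (steady state). Heat is conserved (no flux at boundaries); solution approaches the spatial average.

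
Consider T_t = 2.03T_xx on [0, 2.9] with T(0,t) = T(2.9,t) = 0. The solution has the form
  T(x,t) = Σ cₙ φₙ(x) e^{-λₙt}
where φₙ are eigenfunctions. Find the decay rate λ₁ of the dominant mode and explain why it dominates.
Eigenvalues: λₙ = 2.03n²π²/2.9².
First three modes:
  n=1: λ₁ = 2.03π²/2.9² ≈ 2.382
  n=2: λ₂ = 8.12π²/2.9² ≈ 9.529 (4× faster decay)
  n=3: λ₃ = 18.27π²/2.9² ≈ 21.441 (9× faster decay)
As t → ∞, higher modes decay exponentially faster. The n=1 mode dominates: T ~ c₁ sin(πx/2.9) e^{-λ₁t}.
Decay rate: λ₁ = 2.03π²/2.9² ≈ 2.382.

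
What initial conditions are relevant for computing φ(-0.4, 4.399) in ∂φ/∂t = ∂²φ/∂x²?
The entire real line. The heat equation has infinite propagation speed: any initial disturbance instantly affects all points (though exponentially small far away).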